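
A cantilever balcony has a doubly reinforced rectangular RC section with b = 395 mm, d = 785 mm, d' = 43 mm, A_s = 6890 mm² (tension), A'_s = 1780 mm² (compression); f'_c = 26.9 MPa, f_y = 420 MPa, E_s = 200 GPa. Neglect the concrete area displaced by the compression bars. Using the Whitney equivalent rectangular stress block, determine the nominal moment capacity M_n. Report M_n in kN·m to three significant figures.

M_n ≈ 1980 kN·m

Assume both tension and compression steel yield.
Net tension couple steel: A_s − A'_s = 5110 mm².
a = (A_s − A'_s) f_y / (0.85 f'_c b) = 2146200/(0.85 × 26.9 × 395) = 237.63 mm.
c = a/β₁ = 237.63/0.85 = 279.56 mm; ε'_s = 0.003(c − d')/c = 0.0025 ≥ f_y/E_s = 0.0021, so compression steel does yield.
M_n = (A_s − A'_s) f_y (d − a/2) + A'_s f_y (d − d') = [2146200 × (785 − 118.815) + 747600 × (785 − 43)] × 10⁻⁶ = 1429.77 + 554.72 = 1984.49 kN·m.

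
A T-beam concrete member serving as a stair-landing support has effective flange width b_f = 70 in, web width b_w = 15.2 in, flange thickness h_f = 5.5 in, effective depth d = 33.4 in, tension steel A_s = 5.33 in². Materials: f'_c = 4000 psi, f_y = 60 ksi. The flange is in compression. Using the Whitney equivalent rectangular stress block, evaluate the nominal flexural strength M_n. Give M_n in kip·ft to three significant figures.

M_n ≈ 872 kip·ft

Tension: T = A_s f_y = 5.33 × 60 = 319.8 kips.
Try a within the flange: a = T/(0.85 f'_c b_f) = 319.8/(0.85 × 4 × 70) = 1.344 in.
Since a = 1.344 ≤ h_f = 5.5 in, the stress block lies entirely in the flange; analyse as a rectangular beam of width b_f.
M_n = T(d − a/2) = 319.8 × (33.4 − 0.672) = 10466.4 kip·in.
M_n = 10466.4/12 = 872.20 kip·ft.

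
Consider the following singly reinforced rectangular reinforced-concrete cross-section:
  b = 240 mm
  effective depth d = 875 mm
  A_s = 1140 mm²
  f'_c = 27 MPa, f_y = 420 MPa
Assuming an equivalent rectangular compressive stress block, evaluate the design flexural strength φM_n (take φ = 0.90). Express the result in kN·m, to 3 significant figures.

T = A_s f_y = 1140 × 420 = 478800 N = 478.8 kN.
From C = T: a = T/(0.85 f'_c b) = 478800/(0.85 × 27 × 240) = 86.93 mm.
M_n = T(d − a/2) = 478.8 kN × (875 − 43.465) mm = 398.14 kN·m.
φM_n = 0.90 × 398.14 = 358.33 kN·m.

φM_n ≈ 358 kN·m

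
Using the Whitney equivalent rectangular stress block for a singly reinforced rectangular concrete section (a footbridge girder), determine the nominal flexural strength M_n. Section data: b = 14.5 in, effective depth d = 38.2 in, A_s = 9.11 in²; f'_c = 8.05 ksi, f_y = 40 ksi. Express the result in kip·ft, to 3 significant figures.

M_n ≈ 1100 kip·ft

T = A_s f_y = 9.11 × 40 = 364.4 kips.
a = T/(0.85 f'_c b) = 364.4/(0.85 × 8.05 × 14.5) = 3.673 in.
M_n = T(d − a/2) = 364.4 × (38.2 − 1.8365) = 13250.9 kip·in = 13250.9/12 = 1104.24 kip·ft.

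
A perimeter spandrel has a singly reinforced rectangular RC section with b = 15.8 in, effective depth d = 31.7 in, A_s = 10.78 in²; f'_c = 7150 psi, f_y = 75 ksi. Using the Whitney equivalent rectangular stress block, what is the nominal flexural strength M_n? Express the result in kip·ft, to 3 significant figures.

M_n ≈ 1850 kip·ft

T = A_s f_y = 10.78 × 75 = 808.5 kips.
a = T/(0.85 f'_c b) = 808.5/(0.85 × 7.15 × 15.8) = 8.420 in.
M_n = T(d − a/2) = 808.5 × (31.7 − 4.21) = 22225.7 kip·in = 22225.7/12 = 1852.14 kip·ft.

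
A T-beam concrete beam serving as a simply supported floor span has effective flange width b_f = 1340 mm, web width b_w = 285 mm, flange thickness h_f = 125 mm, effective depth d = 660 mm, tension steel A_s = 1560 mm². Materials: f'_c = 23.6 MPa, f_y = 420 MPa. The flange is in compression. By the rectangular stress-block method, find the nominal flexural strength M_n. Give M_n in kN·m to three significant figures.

M_n ≈ 424 kN·m

Tension: T = A_s f_y = 1560 × 420 = 655200 N.
Try a within the flange: a = T/(0.85 f'_c b_f) = 655200/(0.85 × 23.6 × 1340) = 24.37 mm.
Since a = 24.37 ≤ h_f = 125 mm, the stress block lies entirely in the flange; analyse as a rectangular beam of width b_f.
M_n = T(d − a/2) = 655200 × (660 − 12.185) = 424.45 × 10⁶ N·mm.
M_n = 424.45 kN·m.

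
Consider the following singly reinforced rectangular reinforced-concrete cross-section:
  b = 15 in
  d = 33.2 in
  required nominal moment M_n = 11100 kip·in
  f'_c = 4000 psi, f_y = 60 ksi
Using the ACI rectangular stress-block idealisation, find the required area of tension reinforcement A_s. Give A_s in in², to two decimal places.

A_s ≈ 6.27 in²

From M_n = 0.85 f'_c a b (d − a/2):
a = d − √(d² − 2M_n/(0.85 f'_c b)) = 33.2 − √(33.2² − 2 × 11100/(0.85 × 4 × 15)) = 7.375 in.
A_s = 0.85 f'_c a b / f_y = 0.85 × 4 × 7.375 × 15 / 60 = 6.269 in².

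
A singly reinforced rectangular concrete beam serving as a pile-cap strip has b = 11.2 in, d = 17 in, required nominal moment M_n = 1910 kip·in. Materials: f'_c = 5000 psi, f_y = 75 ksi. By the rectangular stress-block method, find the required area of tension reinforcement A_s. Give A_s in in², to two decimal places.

From M_n = 0.85 f'_c a b (d − a/2):
a = d − √(d² − 2M_n/(0.85 f'_c b)) = 17 − √(17² − 2 × 1910/(0.85 × 5 × 11.2)) = 2.552 in.
A_s = 0.85 f'_c a b / f_y = 0.85 × 5 × 2.552 × 11.2 / 75 = 1.620 in².

A_s ≈ 1.62 in²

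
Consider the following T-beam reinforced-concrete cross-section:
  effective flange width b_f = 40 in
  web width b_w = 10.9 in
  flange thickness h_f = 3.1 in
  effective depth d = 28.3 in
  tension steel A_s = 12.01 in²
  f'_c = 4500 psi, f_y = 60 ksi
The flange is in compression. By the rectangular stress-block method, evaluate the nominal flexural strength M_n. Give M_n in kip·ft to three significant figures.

M_n ≈ 1510 kip·ft

Tension: T = A_s f_y = 12.01 × 60 = 720.6 kips.
Try a within the flange: a = T/(0.85 f'_c b_f) = 720.6/(0.85 × 4.5 × 40) = 4.710 in.
a = 4.710 > h_f = 3.1 in: the block extends into the web. Split into flange-overhang and web parts.
C_f = 0.85 f'_c (b_f − b_w) h_f = 0.85 × 4.5 × (40 − 10.9) × 3.1 = 345.1 kips.
Remaining web compression depth: a_w = (T − C_f)/(0.85 f'_c b_w) = (720.6 − 345.1)/(0.85 × 4.5 × 10.9) = 9.006 in.
M_n = C_f(d − h_f/2) + (T − C_f)(d − a_w/2) = 345.1 × (28.3 − 1.55) + 375.5 × (28.3 − 4.503) = 9231.4 + 8935.8 = 18167.2 kip·in.
M_n = 18167.2/12 = 1513.93 kip·ft.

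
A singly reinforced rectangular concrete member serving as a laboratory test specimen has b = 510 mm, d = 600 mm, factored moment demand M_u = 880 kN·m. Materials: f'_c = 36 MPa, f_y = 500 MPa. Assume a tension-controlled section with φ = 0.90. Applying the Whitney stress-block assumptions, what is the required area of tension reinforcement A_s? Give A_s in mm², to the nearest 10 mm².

M_n = M_u/φ = 880/0.90 = 977.778 kN·m.
With M_n = 0.85 f'_c a b (d − a/2), solve the quadratic for a:
a = d − √(d² − 2M_n/(0.85 f'_c b)) = 600 − √(600² − 2 × 977.778×10⁶/(0.85 × 36 × 510)) = 115.55 mm.
A_s = 0.85 f'_c a b / f_y = 0.85 × 36 × 115.55 × 510 / 500 = 3606.5 mm².

A_s ≈ 3610 mm²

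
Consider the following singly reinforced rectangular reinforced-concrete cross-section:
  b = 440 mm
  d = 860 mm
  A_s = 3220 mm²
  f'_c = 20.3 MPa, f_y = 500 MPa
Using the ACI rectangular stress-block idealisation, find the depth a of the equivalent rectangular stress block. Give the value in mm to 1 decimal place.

a ≈ 212.1 mm

T = A_s f_y = 3220 × 500 = 1610000 N = 1610 kN.
Setting C = 0.85 f'_c a b equal to T: a = 1610000/(0.85 × 20.3 × 440) = 212.1 mm.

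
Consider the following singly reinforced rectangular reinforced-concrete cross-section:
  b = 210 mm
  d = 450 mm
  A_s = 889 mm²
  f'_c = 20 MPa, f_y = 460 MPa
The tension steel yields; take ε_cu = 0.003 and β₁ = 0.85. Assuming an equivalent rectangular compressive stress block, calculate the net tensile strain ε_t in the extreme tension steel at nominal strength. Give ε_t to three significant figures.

ε_t ≈ 0.00702

a = A_s f_y/(0.85 f'_c b) = 114.55 mm.
β₁ = 0.85, so c = a/β₁ = 114.55/0.85 = 134.76 mm.
From the linear strain diagram with ε_cu = 0.003: ε_t = 0.003 (d − c)/c = 0.003 × (450 − 134.76)/134.76 = 0.00702.
Since ε_t ≥ 0.005, the section is tension-controlled.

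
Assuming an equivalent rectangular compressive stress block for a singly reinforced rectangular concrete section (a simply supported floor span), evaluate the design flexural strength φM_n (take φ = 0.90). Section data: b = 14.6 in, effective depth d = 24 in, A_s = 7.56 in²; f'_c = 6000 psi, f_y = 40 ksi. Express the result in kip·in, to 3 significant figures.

φM_n ≈ 5980 kip·in

T = A_s f_y = 7.56 × 40 = 302.4 kips.
a = T/(0.85 f'_c b) = 302.4/(0.85 × 6 × 14.6) = 4.061 in.
M_n = T(d − a/2) = 302.4 × (24 − 2.0305) = 6643.6 kip·in.
φM_n = 0.90 × 6643.6 = 5979.2 kip·in.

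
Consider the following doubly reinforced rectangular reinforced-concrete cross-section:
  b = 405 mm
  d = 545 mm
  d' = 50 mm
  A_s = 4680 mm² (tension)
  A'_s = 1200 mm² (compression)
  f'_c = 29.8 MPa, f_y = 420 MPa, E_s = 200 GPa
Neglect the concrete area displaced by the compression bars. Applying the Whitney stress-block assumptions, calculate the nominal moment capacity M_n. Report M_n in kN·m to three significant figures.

M_n ≈ 942 kN·m

Assume both tension and compression steel yield.
Net tension couple steel: A_s − A'_s = 3480 mm².
a = (A_s − A'_s) f_y / (0.85 f'_c b) = 1461600/(0.85 × 29.8 × 405) = 142.47 mm.
c = a/β₁ = 142.47/0.837 = 170.22 mm; ε'_s = 0.003(c − d')/c = 0.0021 ≥ f_y/E_s = 0.0021, so compression steel does yield.
M_n = (A_s − A'_s) f_y (d − a/2) + A'_s f_y (d − d') = [1461600 × (545 − 71.235) + 504000 × (545 − 50)] × 10⁻⁶ = 692.45 + 249.48 = 941.93 kN·m.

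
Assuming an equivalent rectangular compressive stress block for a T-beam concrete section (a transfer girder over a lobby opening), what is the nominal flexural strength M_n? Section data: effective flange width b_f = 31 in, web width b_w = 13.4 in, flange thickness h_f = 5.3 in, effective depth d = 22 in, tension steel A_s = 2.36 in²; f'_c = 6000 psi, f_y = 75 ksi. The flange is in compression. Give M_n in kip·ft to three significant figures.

Tension: T = A_s f_y = 2.36 × 75 = 177 kips.
Try a within the flange: a = T/(0.85 f'_c b_f) = 177/(0.85 × 6 × 31) = 1.120 in.
Since a = 1.120 ≤ h_f = 5.3 in, the stress block lies entirely in the flange; analyse as a rectangular beam of width b_f.
M_n = T(d − a/2) = 177 × (22 − 0.56) = 3794.9 kip·in.
M_n = 3794.9/12 = 316.24 kip·ft.

M_n ≈ 316 kip·ft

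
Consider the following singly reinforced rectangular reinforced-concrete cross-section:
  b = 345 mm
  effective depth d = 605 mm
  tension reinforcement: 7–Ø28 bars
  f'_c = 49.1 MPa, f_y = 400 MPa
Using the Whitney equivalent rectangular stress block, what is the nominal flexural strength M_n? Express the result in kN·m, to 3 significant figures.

A_s = 7 × 616 = 4312 mm².
T = A_s f_y = 4312 × 400 = 1724800 N = 1724.8 kN.
From C = T: a = T/(0.85 f'_c b) = 1724800/(0.85 × 49.1 × 345) = 119.79 mm.
M_n = T(d − a/2) = 1724.8 kN × (605 − 59.895) mm = 940.20 kN·m.

M_n ≈ 940 kN·m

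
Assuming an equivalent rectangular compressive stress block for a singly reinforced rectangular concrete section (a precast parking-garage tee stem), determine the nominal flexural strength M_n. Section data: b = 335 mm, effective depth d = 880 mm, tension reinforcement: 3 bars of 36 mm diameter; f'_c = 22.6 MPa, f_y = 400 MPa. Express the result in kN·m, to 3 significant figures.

A_s = 3 × 1018 = 3054 mm².
T = A_s f_y = 3054 × 400 = 1221600 N = 1221.6 kN.
From C = T: a = T/(0.85 f'_c b) = 1221600/(0.85 × 22.6 × 335) = 189.83 mm.
M_n = T(d − a/2) = 1221.6 kN × (880 − 94.915) mm = 959.06 kN·m.

M_n ≈ 959 kN·m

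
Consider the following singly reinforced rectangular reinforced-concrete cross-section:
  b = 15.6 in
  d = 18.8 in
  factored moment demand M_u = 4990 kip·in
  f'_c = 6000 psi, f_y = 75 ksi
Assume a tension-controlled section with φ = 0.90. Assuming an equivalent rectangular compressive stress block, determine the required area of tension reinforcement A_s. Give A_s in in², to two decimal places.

M_n = M_u/φ = 4990/0.90 = 5544.44 kip·in.
From M_n = 0.85 f'_c a b (d − a/2):
a = d − √(d² − 2M_n/(0.85 f'_c b)) = 18.8 − √(18.8² − 2 × 5544.44/(0.85 × 6 × 15.6)) = 4.169 in.
A_s = 0.85 f'_c a b / f_y = 0.85 × 6 × 4.169 × 15.6 / 75 = 4.422 in².

A_s ≈ 4.42 in²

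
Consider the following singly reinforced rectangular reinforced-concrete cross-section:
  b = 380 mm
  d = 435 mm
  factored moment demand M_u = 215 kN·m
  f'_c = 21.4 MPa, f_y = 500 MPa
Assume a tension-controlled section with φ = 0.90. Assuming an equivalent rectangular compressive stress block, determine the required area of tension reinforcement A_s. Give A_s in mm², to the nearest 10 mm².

M_n = M_u/φ = 215/0.90 = 238.889 kN·m.
With M_n = 0.85 f'_c a b (d − a/2), solve the quadratic for a:
a = d − √(d² − 2M_n/(0.85 f'_c b)) = 435 − √(435² − 2 × 238.889×10⁶/(0.85 × 21.4 × 380)) = 88.44 mm.
A_s = 0.85 f'_c a b / f_y = 0.85 × 21.4 × 88.44 × 380 / 500 = 1222.6 mm².

A_s ≈ 1220 mm²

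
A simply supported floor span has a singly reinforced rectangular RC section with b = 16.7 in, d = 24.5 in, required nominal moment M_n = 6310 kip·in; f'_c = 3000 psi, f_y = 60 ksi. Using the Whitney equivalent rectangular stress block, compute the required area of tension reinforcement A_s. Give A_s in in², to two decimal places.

From M_n = 0.85 f'_c a b (d − a/2):
a = d − √(d² − 2M_n/(0.85 f'_c b)) = 24.5 − √(24.5² − 2 × 6310/(0.85 × 3 × 16.7)) = 7.067 in.
A_s = 0.85 f'_c a b / f_y = 0.85 × 3 × 7.067 × 16.7 / 60 = 5.016 in².

A_s ≈ 5.02 in²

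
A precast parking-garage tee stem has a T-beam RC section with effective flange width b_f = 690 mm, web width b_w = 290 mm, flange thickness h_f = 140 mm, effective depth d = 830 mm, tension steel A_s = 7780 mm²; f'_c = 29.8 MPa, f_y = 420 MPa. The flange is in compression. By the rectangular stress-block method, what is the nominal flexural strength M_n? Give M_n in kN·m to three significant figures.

M_n ≈ 2380 kN·m

Tension: T = A_s f_y = 7780 × 420 = 3267600 N.
Try a within the flange: a = T/(0.85 f'_c b_f) = 3267600/(0.85 × 29.8 × 690) = 186.96 mm.
a = 186.96 > h_f = 140 mm: the block extends into the web. Split into flange-overhang and web parts.
C_f = 0.85 f'_c (b_f − b_w) h_f = 0.85 × 29.8 × (690 − 290) × 140 = 1418480 N.
Remaining web compression depth: a_w = (T − C_f)/(0.85 f'_c b_w) = (3267600 − 1418480)/(0.85 × 29.8 × 290) = 251.73 mm.
M_n = C_f(d − h_f/2) + (T − C_f)(d − a_w/2) = 1418480 × (830 − 70) + 1849120 × (830 − 125.865) = 1078.04 + 1302.03 = 2380.07 × 10⁶ N·mm.
M_n = 2380.07 kN·m.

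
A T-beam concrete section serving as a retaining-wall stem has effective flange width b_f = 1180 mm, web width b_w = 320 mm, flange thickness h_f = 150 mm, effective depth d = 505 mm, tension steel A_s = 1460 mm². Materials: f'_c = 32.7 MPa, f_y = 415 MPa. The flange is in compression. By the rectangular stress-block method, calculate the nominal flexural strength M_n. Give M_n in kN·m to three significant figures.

Tension: T = A_s f_y = 1460 × 415 = 605900 N.
Try a within the flange: a = T/(0.85 f'_c b_f) = 605900/(0.85 × 32.7 × 1180) = 18.47 mm.
Since a = 18.47 ≤ h_f = 150 mm, the stress block lies entirely in the flange; analyse as a rectangular beam of width b_f.
M_n = T(d − a/2) = 605900 × (505 − 9.235) = 300.38 × 10⁶ N·mm.
M_n = 300.38 kN·m.

M_n ≈ 300 kN·m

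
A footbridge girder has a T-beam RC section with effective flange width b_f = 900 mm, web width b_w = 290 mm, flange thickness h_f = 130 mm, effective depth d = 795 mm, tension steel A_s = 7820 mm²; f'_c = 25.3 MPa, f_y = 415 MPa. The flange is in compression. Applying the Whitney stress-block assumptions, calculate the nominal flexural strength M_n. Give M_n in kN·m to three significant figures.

Tension: T = A_s f_y = 7820 × 415 = 3245300 N.
Try a within the flange: a = T/(0.85 f'_c b_f) = 3245300/(0.85 × 25.3 × 900) = 167.68 mm.
a = 167.68 > h_f = 130 mm: the block extends into the web. Split into flange-overhang and web parts.
C_f = 0.85 f'_c (b_f − b_w) h_f = 0.85 × 25.3 × (900 − 290) × 130 = 1705347 N.
Remaining web compression depth: a_w = (T − C_f)/(0.85 f'_c b_w) = (3245300 − 1705347)/(0.85 × 25.3 × 290) = 246.93 mm.
M_n = C_f(d − h_f/2) + (T − C_f)(d − a_w/2) = 1705347 × (795 − 65) + 1539953 × (795 − 123.465) = 1244.90 + 1034.13 = 2279.03 × 10⁶ N·mm.
M_n = 2279.03 kN·m.

M_n ≈ 2280 kN·m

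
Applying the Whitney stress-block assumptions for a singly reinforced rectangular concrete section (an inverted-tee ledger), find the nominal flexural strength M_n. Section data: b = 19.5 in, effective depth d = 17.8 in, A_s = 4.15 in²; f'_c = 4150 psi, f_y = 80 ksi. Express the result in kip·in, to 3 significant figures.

T = A_s f_y = 4.15 × 80 = 332 kips.
a = T/(0.85 f'_c b) = 332/(0.85 × 4.15 × 19.5) = 4.827 in.
M_n = T(d − a/2) = 332 × (17.8 − 2.4135) = 5108.3 kip·in.

M_n ≈ 5110 kip·in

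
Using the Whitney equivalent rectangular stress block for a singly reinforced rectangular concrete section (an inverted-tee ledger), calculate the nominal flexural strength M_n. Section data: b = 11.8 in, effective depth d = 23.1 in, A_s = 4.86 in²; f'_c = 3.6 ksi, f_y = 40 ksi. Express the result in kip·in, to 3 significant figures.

T = A_s f_y = 4.86 × 40 = 194.4 kips.
a = T/(0.85 f'_c b) = 194.4/(0.85 × 3.6 × 11.8) = 5.384 in.
M_n = T(d − a/2) = 194.4 × (23.1 − 2.692) = 3967.3 kip·in.

M_n ≈ 3970 kip·in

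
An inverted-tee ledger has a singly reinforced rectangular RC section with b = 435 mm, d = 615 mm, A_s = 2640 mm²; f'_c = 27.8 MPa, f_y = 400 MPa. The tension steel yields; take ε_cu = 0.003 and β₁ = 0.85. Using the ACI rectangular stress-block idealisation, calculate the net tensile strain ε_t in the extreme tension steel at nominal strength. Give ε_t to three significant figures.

ε_t ≈ 0.0123

a = A_s f_y/(0.85 f'_c b) = 102.73 mm.
β₁ = 0.85, so c = a/β₁ = 102.73/0.85 = 120.86 mm.
From the linear strain diagram with ε_cu = 0.003: ε_t = 0.003 (d − c)/c = 0.003 × (615 − 120.86)/120.86 = 0.0123.
Since ε_t ≥ 0.005, the section is tension-controlled.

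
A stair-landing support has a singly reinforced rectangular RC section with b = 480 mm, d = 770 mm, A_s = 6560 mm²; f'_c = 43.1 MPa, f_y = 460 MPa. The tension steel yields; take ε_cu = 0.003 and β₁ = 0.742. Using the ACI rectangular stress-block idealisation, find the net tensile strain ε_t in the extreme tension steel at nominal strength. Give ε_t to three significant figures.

ε_t ≈ 0.00699

a = A_s f_y/(0.85 f'_c b) = 171.60 mm.
β₁ = 0.742, so c = a/β₁ = 171.60/0.742 = 231.27 mm.
From the linear strain diagram with ε_cu = 0.003: ε_t = 0.003 (d − c)/c = 0.003 × (770 − 231.27)/231.27 = 0.00699.
Since ε_t ≥ 0.005, the section is tension-controlled.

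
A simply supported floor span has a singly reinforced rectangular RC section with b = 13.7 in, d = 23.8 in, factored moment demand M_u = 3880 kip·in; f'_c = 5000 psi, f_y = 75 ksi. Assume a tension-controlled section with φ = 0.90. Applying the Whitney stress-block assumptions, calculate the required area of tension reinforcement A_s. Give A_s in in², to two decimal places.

M_n = M_u/φ = 3880/0.90 = 4311.11 kip·in.
From M_n = 0.85 f'_c a b (d − a/2):
a = d − √(d² − 2M_n/(0.85 f'_c b)) = 23.8 − √(23.8² − 2 × 4311.11/(0.85 × 5 × 13.7)) = 3.346 in.
A_s = 0.85 f'_c a b / f_y = 0.85 × 5 × 3.346 × 13.7 / 75 = 2.598 in².

A_s ≈ 2.60 in²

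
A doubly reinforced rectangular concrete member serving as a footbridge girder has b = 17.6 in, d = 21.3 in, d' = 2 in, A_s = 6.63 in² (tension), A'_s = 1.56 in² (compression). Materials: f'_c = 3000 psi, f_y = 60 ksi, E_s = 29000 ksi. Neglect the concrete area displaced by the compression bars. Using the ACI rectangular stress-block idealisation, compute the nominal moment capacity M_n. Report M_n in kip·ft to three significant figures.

M_n ≈ 605 kip·ft

Assume both steels yield.
a = (A_s − A'_s) f_y/(0.85 f'_c b) = (6.63 − 1.56) × 60/(0.85 × 3 × 17.6) = 6.778 in.
c = a/β₁ = 6.778/0.85 = 7.974 in; ε'_s = 0.003(c − d')/c = 0.0022 ≥ ε_y = 0.0021, so the compression steel yields.
M_n = (A_s − A'_s) f_y (d − a/2) + A'_s f_y (d − d') = 304.2 × (21.3 − 3.389) + 93.6 × (21.3 − 2) = 5448.5 + 1806.5 = 7255.0 kip·in = 7255.0/12 = 604.58 kip·ft.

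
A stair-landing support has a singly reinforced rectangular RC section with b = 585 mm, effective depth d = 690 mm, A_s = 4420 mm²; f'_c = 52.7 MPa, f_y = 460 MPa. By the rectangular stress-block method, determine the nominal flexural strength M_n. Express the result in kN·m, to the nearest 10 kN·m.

M_n ≈ 1320 kN·m

T = A_s f_y = 4420 × 460 = 2033200 N = 2033.2 kN.
From C = T: a = T/(0.85 f'_c b) = 2033200/(0.85 × 52.7 × 585) = 77.59 mm.
M_n = T(d − a/2) = 2033.2 kN × (690 − 38.795) mm = 1324.03 kN·m.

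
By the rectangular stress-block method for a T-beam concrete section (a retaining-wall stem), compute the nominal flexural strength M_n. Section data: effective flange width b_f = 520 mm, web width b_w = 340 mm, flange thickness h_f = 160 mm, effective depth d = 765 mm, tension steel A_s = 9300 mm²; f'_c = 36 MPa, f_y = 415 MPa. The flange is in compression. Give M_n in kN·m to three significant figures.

Tension: T = A_s f_y = 9300 × 415 = 3859500 N.
Try a within the flange: a = T/(0.85 f'_c b_f) = 3859500/(0.85 × 36 × 520) = 242.55 mm.
a = 242.55 > h_f = 160 mm: the block extends into the web. Split into flange-overhang and web parts.
C_f = 0.85 f'_c (b_f − b_w) h_f = 0.85 × 36 × (520 − 340) × 160 = 881280 N.
Remaining web compression depth: a_w = (T − C_f)/(0.85 f'_c b_w) = (3859500 − 881280)/(0.85 × 36 × 340) = 286.26 mm.
M_n = C_f(d − h_f/2) + (T − C_f)(d − a_w/2) = 881280 × (765 − 80) + 2978220 × (765 − 143.13) = 603.68 + 1852.07 = 2455.75 × 10⁶ N·mm.
M_n = 2455.75 kN·m.

M_n ≈ 2460 kN·m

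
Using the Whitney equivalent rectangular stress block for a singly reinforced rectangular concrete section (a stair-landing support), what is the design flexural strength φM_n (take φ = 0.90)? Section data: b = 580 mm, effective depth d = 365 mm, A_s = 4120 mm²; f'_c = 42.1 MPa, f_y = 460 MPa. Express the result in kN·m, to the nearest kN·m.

φM_n ≈ 545 kN·m

T = A_s f_y = 4120 × 460 = 1895200 N = 1895.2 kN.
From C = T: a = T/(0.85 f'_c b) = 1895200/(0.85 × 42.1 × 580) = 91.31 mm.
M_n = T(d − a/2) = 1895.2 kN × (365 − 45.655) mm = 605.22 kN·m.
φM_n = 0.90 × 605.22 = 544.70 kN·m.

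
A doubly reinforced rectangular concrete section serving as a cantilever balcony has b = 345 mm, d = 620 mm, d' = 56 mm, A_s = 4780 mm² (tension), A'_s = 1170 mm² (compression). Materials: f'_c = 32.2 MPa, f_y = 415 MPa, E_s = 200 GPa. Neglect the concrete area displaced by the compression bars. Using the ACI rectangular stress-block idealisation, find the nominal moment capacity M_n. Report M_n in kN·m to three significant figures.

Assume both tension and compression steel yield.
Net tension couple steel: A_s − A'_s = 3610 mm².
a = (A_s − A'_s) f_y / (0.85 f'_c b) = 1498150/(0.85 × 32.2 × 345) = 158.66 mm.
c = a/β₁ = 158.66/0.82 = 193.49 mm; ε'_s = 0.003(c − d')/c = 0.0021 ≥ f_y/E_s = 0.0021, so compression steel does yield.
M_n = (A_s − A'_s) f_y (d − a/2) + A'_s f_y (d − d') = [1498150 × (620 − 79.33) + 485550 × (620 − 56)] × 10⁻⁶ = 810.00 + 273.85 = 1083.85 kN·m.

M_n ≈ 1080 kN·m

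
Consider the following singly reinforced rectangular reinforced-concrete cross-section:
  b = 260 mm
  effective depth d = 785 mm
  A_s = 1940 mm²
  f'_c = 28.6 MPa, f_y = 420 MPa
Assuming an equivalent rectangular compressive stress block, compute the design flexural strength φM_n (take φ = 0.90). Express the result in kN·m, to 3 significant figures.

T = A_s f_y = 1940 × 420 = 814800 N = 814.8 kN.
From C = T: a = T/(0.85 f'_c b) = 814800/(0.85 × 28.6 × 260) = 128.91 mm.
M_n = T(d − a/2) = 814.8 kN × (785 − 64.455) mm = 587.10 kN·m.
φM_n = 0.90 × 587.10 = 528.39 kN·m.

φM_n ≈ 528 kN·m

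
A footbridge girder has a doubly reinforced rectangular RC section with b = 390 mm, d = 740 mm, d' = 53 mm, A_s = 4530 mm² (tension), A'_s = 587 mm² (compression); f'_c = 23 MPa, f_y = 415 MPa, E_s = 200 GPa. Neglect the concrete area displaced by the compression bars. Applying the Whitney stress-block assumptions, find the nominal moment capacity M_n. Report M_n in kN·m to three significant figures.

M_n ≈ 1200 kN·m

Assume both tension and compression steel yield.
Net tension couple steel: A_s − A'_s = 3943 mm².
a = (A_s − A'_s) f_y / (0.85 f'_c b) = 1636345/(0.85 × 23 × 390) = 214.62 mm.
c = a/β₁ = 214.62/0.85 = 252.49 mm; ε'_s = 0.003(c − d')/c = 0.0024 ≥ f_y/E_s = 0.0021, so compression steel does yield.
M_n = (A_s − A'_s) f_y (d − a/2) + A'_s f_y (d − d') = [1636345 × (740 − 107.31) + 243605 × (740 − 53)] × 10⁻⁶ = 1035.30 + 167.36 = 1202.66 kN·m.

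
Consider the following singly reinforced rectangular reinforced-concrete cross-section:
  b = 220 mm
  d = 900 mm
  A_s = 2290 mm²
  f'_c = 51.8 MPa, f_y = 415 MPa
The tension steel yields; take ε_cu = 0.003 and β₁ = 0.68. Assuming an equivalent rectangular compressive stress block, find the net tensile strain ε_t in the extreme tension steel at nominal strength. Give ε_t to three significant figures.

a = A_s f_y/(0.85 f'_c b) = 98.11 mm.
β₁ = 0.68, so c = a/β₁ = 98.11/0.68 = 144.28 mm.
From the linear strain diagram with ε_cu = 0.003: ε_t = 0.003 (d − c)/c = 0.003 × (900 − 144.28)/144.28 = 0.0157.
Since ε_t ≥ 0.005, the section is tension-controlled.

ε_t ≈ 0.0157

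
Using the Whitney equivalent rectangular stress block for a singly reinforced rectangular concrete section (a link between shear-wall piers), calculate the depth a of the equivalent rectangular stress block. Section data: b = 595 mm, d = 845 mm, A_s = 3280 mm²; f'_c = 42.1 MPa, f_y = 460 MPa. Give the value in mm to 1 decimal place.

T = A_s f_y = 3280 × 460 = 1508800 N = 1508.8 kN.
Setting C = 0.85 f'_c a b equal to T: a = 1508800/(0.85 × 42.1 × 595) = 70.9 mm.

a ≈ 70.9 mm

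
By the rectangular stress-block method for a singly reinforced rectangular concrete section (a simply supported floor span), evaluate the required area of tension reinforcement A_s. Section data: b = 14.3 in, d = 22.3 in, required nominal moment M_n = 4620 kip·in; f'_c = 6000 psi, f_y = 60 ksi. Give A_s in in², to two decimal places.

From M_n = 0.85 f'_c a b (d − a/2):
a = d − √(d² − 2M_n/(0.85 f'_c b)) = 22.3 − √(22.3² − 2 × 4620/(0.85 × 6 × 14.3)) = 3.049 in.
A_s = 0.85 f'_c a b / f_y = 0.85 × 6 × 3.049 × 14.3 / 60 = 3.706 in².

A_s ≈ 3.71 in²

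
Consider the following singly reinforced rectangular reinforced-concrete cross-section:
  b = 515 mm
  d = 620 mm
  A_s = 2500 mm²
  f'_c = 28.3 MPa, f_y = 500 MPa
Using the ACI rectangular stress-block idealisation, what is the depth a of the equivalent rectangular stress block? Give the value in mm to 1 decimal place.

T = A_s f_y = 2500 × 500 = 1250000 N = 1250 kN.
Setting C = 0.85 f'_c a b equal to T: a = 1250000/(0.85 × 28.3 × 515) = 100.9 mm.

a ≈ 100.9 mm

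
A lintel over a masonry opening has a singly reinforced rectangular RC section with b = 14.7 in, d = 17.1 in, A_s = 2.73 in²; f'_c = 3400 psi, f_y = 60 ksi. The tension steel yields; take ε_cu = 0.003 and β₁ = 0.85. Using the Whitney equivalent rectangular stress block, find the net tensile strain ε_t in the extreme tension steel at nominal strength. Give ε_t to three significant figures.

ε_t ≈ 0.00831

a = A_s f_y/(0.85 f'_c b) = 3.856 in.
β₁ = 0.85, so c = a/β₁ = 3.856/0.85 = 4.536 in.
From the linear strain diagram with ε_cu = 0.003: ε_t = 0.003 (d − c)/c = 0.003 × (17.1 − 4.536)/4.536 = 0.00831.
Since ε_t ≥ 0.005, the section is tension-controlled.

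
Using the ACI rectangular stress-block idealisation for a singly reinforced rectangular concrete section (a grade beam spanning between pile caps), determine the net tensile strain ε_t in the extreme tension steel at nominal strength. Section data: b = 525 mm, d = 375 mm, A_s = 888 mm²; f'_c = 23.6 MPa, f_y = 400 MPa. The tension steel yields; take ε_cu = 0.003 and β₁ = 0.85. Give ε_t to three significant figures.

ε_t ≈ 0.0254

a = A_s f_y/(0.85 f'_c b) = 33.73 mm.
β₁ = 0.85, so c = a/β₁ = 33.73/0.85 = 39.68 mm.
From the linear strain diagram with ε_cu = 0.003: ε_t = 0.003 (d − c)/c = 0.003 × (375 − 39.68)/39.68 = 0.0254.
Since ε_t ≥ 0.005, the section is tension-controlled.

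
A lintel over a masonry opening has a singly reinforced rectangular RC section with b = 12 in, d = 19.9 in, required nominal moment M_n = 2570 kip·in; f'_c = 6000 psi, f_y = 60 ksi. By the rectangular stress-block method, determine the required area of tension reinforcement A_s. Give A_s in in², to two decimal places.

From M_n = 0.85 f'_c a b (d − a/2):
a = d − √(d² − 2M_n/(0.85 f'_c b)) = 19.9 − √(19.9² − 2 × 2570/(0.85 × 6 × 12)) = 2.236 in.
A_s = 0.85 f'_c a b / f_y = 0.85 × 6 × 2.236 × 12 / 60 = 2.281 in².

A_s ≈ 2.28 in²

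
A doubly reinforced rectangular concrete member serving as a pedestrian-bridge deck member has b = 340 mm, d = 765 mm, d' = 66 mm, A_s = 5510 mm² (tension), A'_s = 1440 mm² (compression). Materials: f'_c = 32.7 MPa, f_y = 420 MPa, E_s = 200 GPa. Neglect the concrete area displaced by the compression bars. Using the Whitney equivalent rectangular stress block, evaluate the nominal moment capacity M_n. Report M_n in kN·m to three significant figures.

Assume both tension and compression steel yield.
Net tension couple steel: A_s − A'_s = 4070 mm².
a = (A_s − A'_s) f_y / (0.85 f'_c b) = 1709400/(0.85 × 32.7 × 340) = 180.88 mm.
c = a/β₁ = 180.88/0.816 = 221.67 mm; ε'_s = 0.003(c − d')/c = 0.0021 ≥ f_y/E_s = 0.0021, so compression steel does yield.
M_n = (A_s − A'_s) f_y (d − a/2) + A'_s f_y (d − d') = [1709400 × (765 − 90.44) + 604800 × (765 − 66)] × 10⁻⁶ = 1153.09 + 422.76 = 1575.85 kN·m.

M_n ≈ 1580 kN·m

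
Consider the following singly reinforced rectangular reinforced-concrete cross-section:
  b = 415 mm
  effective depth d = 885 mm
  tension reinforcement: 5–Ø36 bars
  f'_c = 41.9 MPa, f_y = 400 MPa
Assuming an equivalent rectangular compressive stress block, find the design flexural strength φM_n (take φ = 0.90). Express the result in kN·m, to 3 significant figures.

φM_n ≈ 1500 kN·m

A_s = 5 × 1018 = 5090 mm².
T = A_s f_y = 5090 × 400 = 2036000 N = 2036 kN.
From C = T: a = T/(0.85 f'_c b) = 2036000/(0.85 × 41.9 × 415) = 137.75 mm.
M_n = T(d − a/2) = 2036 kN × (885 − 68.875) mm = 1661.63 kN·m.
φM_n = 0.90 × 1661.63 = 1495.47 kN·m.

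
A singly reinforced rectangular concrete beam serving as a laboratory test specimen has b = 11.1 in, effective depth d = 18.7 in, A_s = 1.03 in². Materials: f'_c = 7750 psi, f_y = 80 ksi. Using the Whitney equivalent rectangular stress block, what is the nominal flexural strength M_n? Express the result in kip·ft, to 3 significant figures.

T = A_s f_y = 1.03 × 80 = 82.4 kips.
a = T/(0.85 f'_c b) = 82.4/(0.85 × 7.75 × 11.1) = 1.127 in.
M_n = T(d − a/2) = 82.4 × (18.7 − 0.5635) = 1494.4 kip·in = 1494.4/12 = 124.53 kip·ft.

M_n ≈ 125 kip·ft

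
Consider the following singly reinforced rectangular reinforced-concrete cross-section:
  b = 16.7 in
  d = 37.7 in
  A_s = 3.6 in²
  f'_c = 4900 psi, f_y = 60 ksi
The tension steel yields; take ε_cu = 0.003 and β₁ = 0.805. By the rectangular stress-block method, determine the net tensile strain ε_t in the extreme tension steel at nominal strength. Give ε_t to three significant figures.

ε_t ≈ 0.0263

a = A_s f_y/(0.85 f'_c b) = 3.105 in.
β₁ = 0.805, so c = a/β₁ = 3.105/0.805 = 3.857 in.
From the linear strain diagram with ε_cu = 0.003: ε_t = 0.003 (d − c)/c = 0.003 × (37.7 − 3.857)/3.857 = 0.0263.
Since ε_t ≥ 0.005, the section is tension-controlled.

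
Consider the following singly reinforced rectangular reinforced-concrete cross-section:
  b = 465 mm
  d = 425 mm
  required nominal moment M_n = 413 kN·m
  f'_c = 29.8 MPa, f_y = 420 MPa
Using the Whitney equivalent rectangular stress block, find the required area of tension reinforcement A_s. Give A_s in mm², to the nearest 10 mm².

A_s ≈ 2600 mm²

With M_n = 0.85 f'_c a b (d − a/2), solve the quadratic for a:
a = d − √(d² − 2M_n/(0.85 f'_c b)) = 425 − √(425² − 2 × 413×10⁶/(0.85 × 29.8 × 465)) = 92.59 mm.
A_s = 0.85 f'_c a b / f_y = 0.85 × 29.8 × 92.59 × 465 / 420 = 2596.6 mm².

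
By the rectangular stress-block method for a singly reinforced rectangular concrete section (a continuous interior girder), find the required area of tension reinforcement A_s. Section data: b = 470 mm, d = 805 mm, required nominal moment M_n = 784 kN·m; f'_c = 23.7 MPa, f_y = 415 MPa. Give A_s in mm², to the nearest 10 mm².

A_s ≈ 2520 mm²

With M_n = 0.85 f'_c a b (d − a/2), solve the quadratic for a:
a = d − √(d² − 2M_n/(0.85 f'_c b)) = 805 − √(805² − 2 × 784×10⁶/(0.85 × 23.7 × 470)) = 110.44 mm.
A_s = 0.85 f'_c a b / f_y = 0.85 × 23.7 × 110.44 × 470 / 415 = 2519.7 mm².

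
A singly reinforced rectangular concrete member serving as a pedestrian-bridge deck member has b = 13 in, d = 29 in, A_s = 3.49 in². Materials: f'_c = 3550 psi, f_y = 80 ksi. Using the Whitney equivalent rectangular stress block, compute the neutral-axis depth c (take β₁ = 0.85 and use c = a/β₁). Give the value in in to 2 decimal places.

T = A_s f_y = 3.49 × 80 = 279.2 kips.
a = T/(0.85 f'_c b) = 279.2/(0.85 × 3.55 × 13) = 7.1175 in.
With β₁ = 0.85, c = a/β₁ = 7.1175/0.85 = 8.37 in.

c ≈ 8.37 in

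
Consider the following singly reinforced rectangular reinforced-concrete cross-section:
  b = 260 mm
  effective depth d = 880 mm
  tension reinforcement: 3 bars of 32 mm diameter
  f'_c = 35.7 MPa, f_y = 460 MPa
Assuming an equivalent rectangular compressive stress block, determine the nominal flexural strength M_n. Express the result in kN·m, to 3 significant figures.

M_n ≈ 898 kN·m

A_s = 3 × 804 = 2412 mm².
T = A_s f_y = 2412 × 460 = 1109520 N = 1109.52 kN.
From C = T: a = T/(0.85 f'_c b) = 1109520/(0.85 × 35.7 × 260) = 140.63 mm.
M_n = T(d − a/2) = 1109.52 kN × (880 − 70.315) mm = 898.36 kN·m.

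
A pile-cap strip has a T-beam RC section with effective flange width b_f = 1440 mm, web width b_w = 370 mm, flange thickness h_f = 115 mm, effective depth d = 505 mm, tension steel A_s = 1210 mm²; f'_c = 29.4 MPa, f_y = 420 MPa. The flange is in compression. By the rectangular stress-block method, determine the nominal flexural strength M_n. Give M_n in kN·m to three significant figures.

Tension: T = A_s f_y = 1210 × 420 = 508200 N.
Try a within the flange: a = T/(0.85 f'_c b_f) = 508200/(0.85 × 29.4 × 1440) = 14.12 mm.
Since a = 14.12 ≤ h_f = 115 mm, the stress block lies entirely in the flange; analyse as a rectangular beam of width b_f.
M_n = T(d − a/2) = 508200 × (505 − 7.06) = 253.05 × 10⁶ N·mm.
M_n = 253.05 kN·m.

M_n ≈ 253 kN·m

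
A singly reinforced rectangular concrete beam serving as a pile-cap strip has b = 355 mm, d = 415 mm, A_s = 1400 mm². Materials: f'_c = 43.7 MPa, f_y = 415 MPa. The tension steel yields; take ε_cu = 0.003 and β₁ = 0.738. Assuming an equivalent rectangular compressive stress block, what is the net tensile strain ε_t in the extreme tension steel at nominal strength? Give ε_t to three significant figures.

a = A_s f_y/(0.85 f'_c b) = 44.06 mm.
β₁ = 0.738, so c = a/β₁ = 44.06/0.738 = 59.70 mm.
From the linear strain diagram with ε_cu = 0.003: ε_t = 0.003 (d − c)/c = 0.003 × (415 − 59.70)/59.70 = 0.0179.
Since ε_t ≥ 0.005, the section is tension-controlled.

ε_t ≈ 0.0179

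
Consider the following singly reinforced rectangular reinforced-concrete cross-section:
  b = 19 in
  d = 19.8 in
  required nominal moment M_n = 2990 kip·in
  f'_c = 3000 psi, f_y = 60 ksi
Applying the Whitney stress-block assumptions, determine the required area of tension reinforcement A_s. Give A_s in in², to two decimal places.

A_s ≈ 2.75 in²

From M_n = 0.85 f'_c a b (d − a/2):
a = d − √(d² − 2M_n/(0.85 f'_c b)) = 19.8 − √(19.8² − 2 × 2990/(0.85 × 3 × 19)) = 3.411 in.
A_s = 0.85 f'_c a b / f_y = 0.85 × 3 × 3.411 × 19 / 60 = 2.754 in².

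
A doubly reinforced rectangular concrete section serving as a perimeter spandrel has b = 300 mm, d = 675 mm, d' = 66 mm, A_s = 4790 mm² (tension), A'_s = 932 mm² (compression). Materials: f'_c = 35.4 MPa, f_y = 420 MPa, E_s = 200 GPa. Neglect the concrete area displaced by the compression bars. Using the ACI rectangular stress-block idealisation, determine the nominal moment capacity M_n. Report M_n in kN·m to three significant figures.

Assume both tension and compression steel yield.
Net tension couple steel: A_s − A'_s = 3858 mm².
a = (A_s − A'_s) f_y / (0.85 f'_c b) = 1620360/(0.85 × 35.4 × 300) = 179.50 mm.
c = a/β₁ = 179.50/0.797 = 225.22 mm; ε'_s = 0.003(c − d')/c = 0.0021 ≥ f_y/E_s = 0.0021, so compression steel does yield.
M_n = (A_s − A'_s) f_y (d − a/2) + A'_s f_y (d − d') = [1620360 × (675 − 89.75) + 391440 × (675 − 66)] × 10⁻⁶ = 948.32 + 238.39 = 1186.71 kN·m.

M_n ≈ 1190 kN·m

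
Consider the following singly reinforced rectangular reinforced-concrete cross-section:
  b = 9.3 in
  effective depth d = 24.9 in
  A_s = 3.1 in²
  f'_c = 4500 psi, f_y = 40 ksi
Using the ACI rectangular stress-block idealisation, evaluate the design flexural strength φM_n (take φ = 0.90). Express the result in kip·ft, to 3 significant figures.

T = A_s f_y = 3.1 × 40 = 124 kips.
a = T/(0.85 f'_c b) = 124/(0.85 × 4.5 × 9.3) = 3.486 in.
M_n = T(d − a/2) = 124 × (24.9 − 1.743) = 2871.5 kip·in = 2871.5/12 = 239.29 kip·ft.
φM_n = 0.90 × 239.29 = 215.36 kip·ft.

φM_n ≈ 215 kip·ft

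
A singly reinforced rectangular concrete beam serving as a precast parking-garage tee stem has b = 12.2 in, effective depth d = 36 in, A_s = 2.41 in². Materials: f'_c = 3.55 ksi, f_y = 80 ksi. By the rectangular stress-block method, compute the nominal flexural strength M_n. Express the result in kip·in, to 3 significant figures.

T = A_s f_y = 2.41 × 80 = 192.8 kips.
a = T/(0.85 f'_c b) = 192.8/(0.85 × 3.55 × 12.2) = 5.237 in.
M_n = T(d − a/2) = 192.8 × (36 − 2.6185) = 6436.0 kip·in.

M_n ≈ 6440 kip·in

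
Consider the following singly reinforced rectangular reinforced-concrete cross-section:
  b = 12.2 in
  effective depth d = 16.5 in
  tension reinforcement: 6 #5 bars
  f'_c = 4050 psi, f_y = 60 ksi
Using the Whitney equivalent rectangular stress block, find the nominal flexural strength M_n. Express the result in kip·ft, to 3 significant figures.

M_n ≈ 141 kip·ft

A_s = 6 × 0.31 = 1.86 in².
T = A_s f_y = 1.86 × 60 = 111.6 kips.
a = T/(0.85 f'_c b) = 111.6/(0.85 × 4.05 × 12.2) = 2.657 in.
M_n = T(d − a/2) = 111.6 × (16.5 − 1.3285) = 1693.1 kip·in = 1693.1/12 = 141.09 kip·ft.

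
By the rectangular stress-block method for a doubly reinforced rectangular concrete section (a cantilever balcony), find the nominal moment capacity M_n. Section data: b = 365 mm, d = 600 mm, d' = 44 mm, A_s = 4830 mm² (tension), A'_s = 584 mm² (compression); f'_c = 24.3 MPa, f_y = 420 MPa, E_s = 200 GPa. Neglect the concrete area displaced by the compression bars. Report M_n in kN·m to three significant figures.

M_n ≈ 995 kN·m

Assume both tension and compression steel yield.
Net tension couple steel: A_s − A'_s = 4246 mm².
a = (A_s − A'_s) f_y / (0.85 f'_c b) = 1783320/(0.85 × 24.3 × 365) = 236.54 mm.
c = a/β₁ = 236.54/0.85 = 278.28 mm; ε'_s = 0.003(c − d')/c = 0.0025 ≥ f_y/E_s = 0.0021, so compression steel does yield.
M_n = (A_s − A'_s) f_y (d − a/2) + A'_s f_y (d − d') = [1783320 × (600 − 118.27) + 245280 × (600 − 44)] × 10⁻⁶ = 859.08 + 136.38 = 995.46 kN·m.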